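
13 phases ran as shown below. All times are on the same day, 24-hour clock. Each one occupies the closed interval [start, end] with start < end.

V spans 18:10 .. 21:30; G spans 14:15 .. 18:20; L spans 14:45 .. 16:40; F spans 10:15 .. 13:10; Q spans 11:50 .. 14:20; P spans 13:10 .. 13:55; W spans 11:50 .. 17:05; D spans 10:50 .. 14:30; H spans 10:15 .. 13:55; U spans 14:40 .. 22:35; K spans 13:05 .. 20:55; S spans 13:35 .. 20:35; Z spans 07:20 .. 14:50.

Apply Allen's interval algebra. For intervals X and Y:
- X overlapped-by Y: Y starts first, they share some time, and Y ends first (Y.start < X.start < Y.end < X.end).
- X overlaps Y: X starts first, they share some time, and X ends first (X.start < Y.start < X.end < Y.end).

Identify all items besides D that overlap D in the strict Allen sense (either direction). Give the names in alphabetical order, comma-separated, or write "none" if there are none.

Target D = [10:50, 14:30].
F [10:15, 13:10] → overlaps → yes.
G [14:15, 18:20] → overlapped-by → yes.
H [10:15, 13:55] → overlaps → yes.
K [13:05, 20:55] → overlapped-by → yes.
L [14:45, 16:40] → after → no.
P [13:10, 13:55] → during → no.
Q [11:50, 14:20] → during → no.
S [13:35, 20:35] → overlapped-by → yes.
U [14:40, 22:35] → after → no.
V [18:10, 21:30] → after → no.
W [11:50, 17:05] → overlapped-by → yes.
Z [07:20, 14:50] → contains → no.
Result: F, G, H, K, S, W.

F, G, H, K, S, W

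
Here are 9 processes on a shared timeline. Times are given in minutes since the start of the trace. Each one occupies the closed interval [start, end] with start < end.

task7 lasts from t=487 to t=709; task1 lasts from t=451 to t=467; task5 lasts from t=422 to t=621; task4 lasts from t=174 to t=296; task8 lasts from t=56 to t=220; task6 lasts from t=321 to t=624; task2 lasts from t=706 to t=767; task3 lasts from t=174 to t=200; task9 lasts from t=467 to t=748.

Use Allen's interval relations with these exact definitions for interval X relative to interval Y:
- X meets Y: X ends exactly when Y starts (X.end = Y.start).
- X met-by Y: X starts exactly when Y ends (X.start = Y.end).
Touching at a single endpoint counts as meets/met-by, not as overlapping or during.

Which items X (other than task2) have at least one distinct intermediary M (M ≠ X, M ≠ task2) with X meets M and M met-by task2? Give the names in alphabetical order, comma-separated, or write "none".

none

Target task2 = [t=706, t=767].
Intermediaries M with M met-by task2: none.
Union: none.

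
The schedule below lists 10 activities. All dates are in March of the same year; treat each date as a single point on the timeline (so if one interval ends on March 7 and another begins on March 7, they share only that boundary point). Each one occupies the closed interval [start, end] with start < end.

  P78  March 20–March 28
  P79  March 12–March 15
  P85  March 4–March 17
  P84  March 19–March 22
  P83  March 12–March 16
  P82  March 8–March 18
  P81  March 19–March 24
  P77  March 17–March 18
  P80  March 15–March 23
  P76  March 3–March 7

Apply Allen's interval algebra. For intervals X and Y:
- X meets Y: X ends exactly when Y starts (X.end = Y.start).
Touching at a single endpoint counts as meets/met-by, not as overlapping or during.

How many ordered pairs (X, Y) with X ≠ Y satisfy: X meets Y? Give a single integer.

2

Checking all 90 ordered pairs for relation 'meets'; matching pairs in alphabetical order:
(P79, P80): P79 meets P80 ✓
(P85, P77): P85 meets P77 ✓
Count: 2.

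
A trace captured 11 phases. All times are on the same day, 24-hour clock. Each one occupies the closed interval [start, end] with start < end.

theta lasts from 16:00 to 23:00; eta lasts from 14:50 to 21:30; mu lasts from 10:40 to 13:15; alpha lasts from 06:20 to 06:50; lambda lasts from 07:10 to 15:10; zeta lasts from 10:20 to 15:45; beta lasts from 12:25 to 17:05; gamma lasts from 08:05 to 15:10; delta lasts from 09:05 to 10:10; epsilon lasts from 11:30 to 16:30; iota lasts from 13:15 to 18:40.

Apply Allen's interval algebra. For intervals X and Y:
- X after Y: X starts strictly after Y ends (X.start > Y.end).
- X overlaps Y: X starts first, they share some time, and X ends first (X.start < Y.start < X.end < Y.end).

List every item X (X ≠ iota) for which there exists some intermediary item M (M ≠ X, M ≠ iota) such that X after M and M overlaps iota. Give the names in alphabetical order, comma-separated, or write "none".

theta

Target iota = [13:15, 18:40].
Intermediaries M with M overlaps iota: beta, epsilon, gamma, lambda, zeta.
Via beta — items with X after beta: none.
Via epsilon — items with X after epsilon: none.
Via gamma — items with X after gamma: theta.
Via lambda — items with X after lambda: theta.
Via zeta — items with X after zeta: theta.
Union: theta.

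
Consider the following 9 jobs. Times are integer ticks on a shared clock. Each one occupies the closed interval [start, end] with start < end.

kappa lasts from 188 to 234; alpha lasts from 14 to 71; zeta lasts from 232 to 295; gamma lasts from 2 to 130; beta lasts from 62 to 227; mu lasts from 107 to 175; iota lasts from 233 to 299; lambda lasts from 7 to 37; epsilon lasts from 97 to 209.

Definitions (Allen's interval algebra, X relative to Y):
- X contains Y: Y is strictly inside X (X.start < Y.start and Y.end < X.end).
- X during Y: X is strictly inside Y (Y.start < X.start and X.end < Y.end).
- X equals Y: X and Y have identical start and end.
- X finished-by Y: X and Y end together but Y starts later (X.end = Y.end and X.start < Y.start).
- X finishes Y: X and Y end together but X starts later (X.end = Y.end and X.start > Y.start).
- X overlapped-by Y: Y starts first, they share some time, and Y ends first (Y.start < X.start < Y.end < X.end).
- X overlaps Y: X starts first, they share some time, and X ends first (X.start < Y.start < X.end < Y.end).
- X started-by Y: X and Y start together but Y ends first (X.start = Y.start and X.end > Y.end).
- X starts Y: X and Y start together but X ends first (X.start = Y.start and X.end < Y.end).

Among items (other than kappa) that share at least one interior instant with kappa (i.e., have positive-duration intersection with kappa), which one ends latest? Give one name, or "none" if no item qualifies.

Target kappa = [188, 234].
alpha [14, 71] → before → excluded.
beta [62, 227] → overlaps → candidate.
epsilon [97, 209] → overlaps → candidate.
gamma [2, 130] → before → excluded.
iota [233, 299] → overlapped-by → candidate.
lambda [7, 37] → before → excluded.
mu [107, 175] → before → excluded.
zeta [232, 295] → overlapped-by → candidate.
Among candidates, latest end is 299 → iota.

iota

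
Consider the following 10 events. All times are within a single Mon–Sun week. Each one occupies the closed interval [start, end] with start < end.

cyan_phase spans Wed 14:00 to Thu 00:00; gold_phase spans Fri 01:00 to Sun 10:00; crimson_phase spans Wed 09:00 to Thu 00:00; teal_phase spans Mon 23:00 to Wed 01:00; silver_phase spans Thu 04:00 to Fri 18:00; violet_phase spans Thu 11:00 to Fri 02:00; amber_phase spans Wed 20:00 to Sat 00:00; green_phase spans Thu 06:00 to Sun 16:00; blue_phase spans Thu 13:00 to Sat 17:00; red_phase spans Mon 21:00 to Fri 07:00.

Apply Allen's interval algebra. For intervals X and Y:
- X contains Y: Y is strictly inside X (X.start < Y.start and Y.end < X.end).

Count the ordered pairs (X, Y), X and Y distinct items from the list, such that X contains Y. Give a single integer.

Checking all 90 ordered pairs for relation 'contains'; matching pairs in alphabetical order:
(amber_phase, silver_phase): amber_phase contains silver_phase ✓
(amber_phase, violet_phase): amber_phase contains violet_phase ✓
(green_phase, blue_phase): green_phase contains blue_phase ✓
(green_phase, gold_phase): green_phase contains gold_phase ✓
(green_phase, violet_phase): green_phase contains violet_phase ✓
(red_phase, crimson_phase): red_phase contains crimson_phase ✓
(red_phase, cyan_phase): red_phase contains cyan_phase ✓
(red_phase, teal_phase): red_phase contains teal_phase ✓
(red_phase, violet_phase): red_phase contains violet_phase ✓
(silver_phase, violet_phase): silver_phase contains violet_phase ✓
Count: 10.

10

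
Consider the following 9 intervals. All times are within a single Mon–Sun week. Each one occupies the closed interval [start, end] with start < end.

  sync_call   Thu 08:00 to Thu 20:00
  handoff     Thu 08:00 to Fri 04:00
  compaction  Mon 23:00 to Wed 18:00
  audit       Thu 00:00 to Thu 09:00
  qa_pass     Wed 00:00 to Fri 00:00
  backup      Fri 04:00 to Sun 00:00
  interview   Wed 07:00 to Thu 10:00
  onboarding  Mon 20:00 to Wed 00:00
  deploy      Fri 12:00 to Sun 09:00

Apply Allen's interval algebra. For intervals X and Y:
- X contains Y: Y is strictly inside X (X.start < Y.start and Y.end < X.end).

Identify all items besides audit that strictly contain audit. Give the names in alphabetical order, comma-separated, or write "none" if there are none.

Target audit = [Thu 00:00, Thu 09:00].
backup [Fri 04:00, Sun 00:00] → after → no.
compaction [Mon 23:00, Wed 18:00] → before → no.
deploy [Fri 12:00, Sun 09:00] → after → no.
handoff [Thu 08:00, Fri 04:00] → overlapped-by → no.
interview [Wed 07:00, Thu 10:00] → contains → yes.
onboarding [Mon 20:00, Wed 00:00] → before → no.
qa_pass [Wed 00:00, Fri 00:00] → contains → yes.
sync_call [Thu 08:00, Thu 20:00] → overlapped-by → no.
Result: interview, qa_pass.

interview, qa_pass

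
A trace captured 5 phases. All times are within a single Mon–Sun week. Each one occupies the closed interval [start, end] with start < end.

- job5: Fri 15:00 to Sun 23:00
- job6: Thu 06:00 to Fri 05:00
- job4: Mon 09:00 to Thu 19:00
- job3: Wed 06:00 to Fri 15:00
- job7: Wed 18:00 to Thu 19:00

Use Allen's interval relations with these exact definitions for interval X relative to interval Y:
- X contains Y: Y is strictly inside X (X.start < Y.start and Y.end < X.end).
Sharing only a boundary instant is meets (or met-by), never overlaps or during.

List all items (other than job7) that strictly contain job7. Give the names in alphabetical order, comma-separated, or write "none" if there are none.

Target job7 = [Wed 18:00, Thu 19:00].
job3 [Wed 06:00, Fri 15:00] → contains → yes.
job4 [Mon 09:00, Thu 19:00] → finished-by → no.
job5 [Fri 15:00, Sun 23:00] → after → no.
job6 [Thu 06:00, Fri 05:00] → overlapped-by → no.
Result: job3.

job3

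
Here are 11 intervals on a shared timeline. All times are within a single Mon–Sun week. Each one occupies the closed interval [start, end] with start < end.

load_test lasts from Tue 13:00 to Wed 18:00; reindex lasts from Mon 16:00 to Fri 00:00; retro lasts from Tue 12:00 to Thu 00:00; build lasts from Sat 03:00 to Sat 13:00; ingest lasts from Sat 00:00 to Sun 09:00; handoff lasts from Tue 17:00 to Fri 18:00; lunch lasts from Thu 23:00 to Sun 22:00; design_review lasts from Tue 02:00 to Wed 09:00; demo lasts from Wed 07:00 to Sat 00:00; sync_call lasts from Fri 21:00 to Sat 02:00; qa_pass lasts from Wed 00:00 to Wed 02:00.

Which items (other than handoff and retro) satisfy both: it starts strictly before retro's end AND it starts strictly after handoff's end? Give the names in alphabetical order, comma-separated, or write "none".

none

Conditions: its start is strictly before retro's end (X.start < Thu 00:00) AND its start is strictly after handoff's end (X.start > Fri 18:00).
build: start Sat 03:00 < Thu 00:00? ✗; start Sat 03:00 > Fri 18:00? ✓ → no.
demo: start Wed 07:00 < Thu 00:00? ✓; start Wed 07:00 > Fri 18:00? ✗ → no.
design_review: start Tue 02:00 < Thu 00:00? ✓; start Tue 02:00 > Fri 18:00? ✗ → no.
ingest: start Sat 00:00 < Thu 00:00? ✗; start Sat 00:00 > Fri 18:00? ✓ → no.
load_test: start Tue 13:00 < Thu 00:00? ✓; start Tue 13:00 > Fri 18:00? ✗ → no.
lunch: start Thu 23:00 < Thu 00:00? ✗; start Thu 23:00 > Fri 18:00? ✗ → no.
qa_pass: start Wed 00:00 < Thu 00:00? ✓; start Wed 00:00 > Fri 18:00? ✗ → no.
reindex: start Mon 16:00 < Thu 00:00? ✓; start Mon 16:00 > Fri 18:00? ✗ → no.
sync_call: start Fri 21:00 < Thu 00:00? ✗; start Fri 21:00 > Fri 18:00? ✓ → no.
Result: none.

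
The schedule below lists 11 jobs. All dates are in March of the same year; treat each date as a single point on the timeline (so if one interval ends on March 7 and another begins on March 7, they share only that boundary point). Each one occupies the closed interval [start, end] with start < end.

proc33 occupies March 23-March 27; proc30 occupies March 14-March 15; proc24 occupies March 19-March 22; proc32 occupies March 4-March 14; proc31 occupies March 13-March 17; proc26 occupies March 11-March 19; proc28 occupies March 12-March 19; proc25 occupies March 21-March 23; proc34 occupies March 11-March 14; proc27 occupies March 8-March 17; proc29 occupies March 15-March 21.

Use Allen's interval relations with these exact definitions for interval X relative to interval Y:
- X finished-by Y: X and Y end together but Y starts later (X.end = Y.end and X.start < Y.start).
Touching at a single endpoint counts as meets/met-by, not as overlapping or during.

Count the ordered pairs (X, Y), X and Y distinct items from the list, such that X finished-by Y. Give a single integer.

3

Checking all 110 ordered pairs for relation 'finished-by'; matching pairs in alphabetical order:
(proc26, proc28): proc26 finished-by proc28 ✓
(proc27, proc31): proc27 finished-by proc31 ✓
(proc32, proc34): proc32 finished-by proc34 ✓
Count: 3.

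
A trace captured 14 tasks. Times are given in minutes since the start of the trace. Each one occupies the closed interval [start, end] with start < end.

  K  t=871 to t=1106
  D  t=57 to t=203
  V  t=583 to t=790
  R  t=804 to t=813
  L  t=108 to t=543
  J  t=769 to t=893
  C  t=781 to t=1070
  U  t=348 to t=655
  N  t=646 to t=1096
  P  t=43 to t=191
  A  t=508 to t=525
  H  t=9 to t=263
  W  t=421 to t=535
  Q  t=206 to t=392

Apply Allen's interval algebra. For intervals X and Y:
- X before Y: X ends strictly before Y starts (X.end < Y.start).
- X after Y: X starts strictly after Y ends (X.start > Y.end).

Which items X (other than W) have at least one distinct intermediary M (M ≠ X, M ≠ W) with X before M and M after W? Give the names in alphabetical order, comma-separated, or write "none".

A, D, H, L, P, Q, R, U, V

Target W = [t=421, t=535].
Intermediaries M with M after W: C, J, K, N, R, V.
Via C — items with X before C: A, D, H, L, P, Q, U.
Via J — items with X before J: A, D, H, L, P, Q, U.
Via K — items with X before K: A, D, H, L, P, Q, R, U, V.
Via N — items with X before N: A, D, H, L, P, Q.
Via R — items with X before R: A, D, H, L, P, Q, U, V.
Via V — items with X before V: A, D, H, L, P, Q.
Union: A, D, H, L, P, Q, R, U, V.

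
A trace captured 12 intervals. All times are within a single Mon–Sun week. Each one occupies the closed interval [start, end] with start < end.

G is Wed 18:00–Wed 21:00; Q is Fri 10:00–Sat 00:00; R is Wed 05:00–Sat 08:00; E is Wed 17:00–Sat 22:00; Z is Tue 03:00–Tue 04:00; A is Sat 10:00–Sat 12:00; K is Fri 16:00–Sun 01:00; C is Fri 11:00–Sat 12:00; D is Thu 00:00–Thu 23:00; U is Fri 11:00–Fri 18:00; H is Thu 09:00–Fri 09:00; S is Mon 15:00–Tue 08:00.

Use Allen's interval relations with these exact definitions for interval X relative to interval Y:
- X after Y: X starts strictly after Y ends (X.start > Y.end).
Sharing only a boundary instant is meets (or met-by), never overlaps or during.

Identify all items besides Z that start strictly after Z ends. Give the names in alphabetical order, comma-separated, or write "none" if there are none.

Target Z = [Tue 03:00, Tue 04:00].
A [Sat 10:00, Sat 12:00] → after → yes.
C [Fri 11:00, Sat 12:00] → after → yes.
D [Thu 00:00, Thu 23:00] → after → yes.
E [Wed 17:00, Sat 22:00] → after → yes.
G [Wed 18:00, Wed 21:00] → after → yes.
H [Thu 09:00, Fri 09:00] → after → yes.
K [Fri 16:00, Sun 01:00] → after → yes.
Q [Fri 10:00, Sat 00:00] → after → yes.
R [Wed 05:00, Sat 08:00] → after → yes.
S [Mon 15:00, Tue 08:00] → contains → no.
U [Fri 11:00, Fri 18:00] → after → yes.
Result: A, C, D, E, G, H, K, Q, R, U.

A, C, D, E, G, H, K, Q, R, U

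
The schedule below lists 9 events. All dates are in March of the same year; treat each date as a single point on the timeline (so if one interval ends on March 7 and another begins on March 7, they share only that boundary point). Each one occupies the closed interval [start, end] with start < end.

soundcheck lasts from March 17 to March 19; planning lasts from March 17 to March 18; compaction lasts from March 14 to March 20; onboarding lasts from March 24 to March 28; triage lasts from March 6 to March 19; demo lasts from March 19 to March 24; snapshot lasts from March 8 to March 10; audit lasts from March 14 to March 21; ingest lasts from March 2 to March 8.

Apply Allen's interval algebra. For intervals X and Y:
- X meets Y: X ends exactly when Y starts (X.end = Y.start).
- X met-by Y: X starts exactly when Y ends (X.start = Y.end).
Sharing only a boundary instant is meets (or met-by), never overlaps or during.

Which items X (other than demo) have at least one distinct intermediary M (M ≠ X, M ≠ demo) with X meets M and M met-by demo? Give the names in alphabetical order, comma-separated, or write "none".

Target demo = [March 19, March 24].
Intermediaries M with M met-by demo: onboarding.
Via onboarding — items with X meets onboarding: none.
Union: none.

none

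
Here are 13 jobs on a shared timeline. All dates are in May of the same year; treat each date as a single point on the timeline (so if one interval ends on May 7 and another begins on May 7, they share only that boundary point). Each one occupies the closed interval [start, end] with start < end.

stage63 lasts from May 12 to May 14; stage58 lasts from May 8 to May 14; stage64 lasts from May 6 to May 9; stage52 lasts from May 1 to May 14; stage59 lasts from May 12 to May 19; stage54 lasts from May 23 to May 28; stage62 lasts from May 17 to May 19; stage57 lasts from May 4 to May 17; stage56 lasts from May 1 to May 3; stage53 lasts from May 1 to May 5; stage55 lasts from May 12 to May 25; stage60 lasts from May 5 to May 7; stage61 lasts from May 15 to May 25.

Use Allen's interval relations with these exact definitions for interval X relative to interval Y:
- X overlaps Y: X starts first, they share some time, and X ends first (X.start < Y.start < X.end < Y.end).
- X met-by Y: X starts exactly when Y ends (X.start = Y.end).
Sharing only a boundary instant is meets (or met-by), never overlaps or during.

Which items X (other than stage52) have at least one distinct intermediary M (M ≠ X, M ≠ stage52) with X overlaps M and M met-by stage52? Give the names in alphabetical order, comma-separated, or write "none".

Target stage52 = [May 1, May 14].
Intermediaries M with M met-by stage52: none.
Union: none.

none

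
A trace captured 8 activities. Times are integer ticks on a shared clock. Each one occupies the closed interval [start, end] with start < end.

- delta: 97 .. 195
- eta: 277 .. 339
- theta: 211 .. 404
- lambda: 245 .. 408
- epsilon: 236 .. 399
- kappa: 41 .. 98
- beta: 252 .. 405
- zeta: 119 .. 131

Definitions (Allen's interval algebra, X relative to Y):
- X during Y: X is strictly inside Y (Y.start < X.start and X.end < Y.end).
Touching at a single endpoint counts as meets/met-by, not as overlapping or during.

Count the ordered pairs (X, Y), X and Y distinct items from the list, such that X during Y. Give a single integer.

7

Checking all 56 ordered pairs for relation 'during'; matching pairs in alphabetical order:
(beta, lambda): beta during lambda ✓
(epsilon, theta): epsilon during theta ✓
(eta, beta): eta during beta ✓
(eta, epsilon): eta during epsilon ✓
(eta, lambda): eta during lambda ✓
(eta, theta): eta during theta ✓
(zeta, delta): zeta during delta ✓
Count: 7.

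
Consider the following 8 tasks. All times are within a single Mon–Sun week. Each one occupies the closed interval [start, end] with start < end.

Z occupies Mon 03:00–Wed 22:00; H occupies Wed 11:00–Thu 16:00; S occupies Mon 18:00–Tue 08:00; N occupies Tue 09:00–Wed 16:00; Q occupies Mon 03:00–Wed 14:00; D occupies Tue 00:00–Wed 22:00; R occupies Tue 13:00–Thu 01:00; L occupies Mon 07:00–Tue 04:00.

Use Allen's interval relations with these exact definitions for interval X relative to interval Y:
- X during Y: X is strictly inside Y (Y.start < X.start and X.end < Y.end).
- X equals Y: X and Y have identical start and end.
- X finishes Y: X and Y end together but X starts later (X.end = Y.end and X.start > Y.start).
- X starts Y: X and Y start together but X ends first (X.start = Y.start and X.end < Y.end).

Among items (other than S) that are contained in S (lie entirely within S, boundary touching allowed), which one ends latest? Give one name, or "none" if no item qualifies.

none

Target S = [Mon 18:00, Tue 08:00].
D [Tue 00:00, Wed 22:00] → overlapped-by → excluded.
H [Wed 11:00, Thu 16:00] → after → excluded.
L [Mon 07:00, Tue 04:00] → overlaps → excluded.
N [Tue 09:00, Wed 16:00] → after → excluded.
Q [Mon 03:00, Wed 14:00] → contains → excluded.
R [Tue 13:00, Thu 01:00] → after → excluded.
Z [Mon 03:00, Wed 22:00] → contains → excluded.
No candidates → none.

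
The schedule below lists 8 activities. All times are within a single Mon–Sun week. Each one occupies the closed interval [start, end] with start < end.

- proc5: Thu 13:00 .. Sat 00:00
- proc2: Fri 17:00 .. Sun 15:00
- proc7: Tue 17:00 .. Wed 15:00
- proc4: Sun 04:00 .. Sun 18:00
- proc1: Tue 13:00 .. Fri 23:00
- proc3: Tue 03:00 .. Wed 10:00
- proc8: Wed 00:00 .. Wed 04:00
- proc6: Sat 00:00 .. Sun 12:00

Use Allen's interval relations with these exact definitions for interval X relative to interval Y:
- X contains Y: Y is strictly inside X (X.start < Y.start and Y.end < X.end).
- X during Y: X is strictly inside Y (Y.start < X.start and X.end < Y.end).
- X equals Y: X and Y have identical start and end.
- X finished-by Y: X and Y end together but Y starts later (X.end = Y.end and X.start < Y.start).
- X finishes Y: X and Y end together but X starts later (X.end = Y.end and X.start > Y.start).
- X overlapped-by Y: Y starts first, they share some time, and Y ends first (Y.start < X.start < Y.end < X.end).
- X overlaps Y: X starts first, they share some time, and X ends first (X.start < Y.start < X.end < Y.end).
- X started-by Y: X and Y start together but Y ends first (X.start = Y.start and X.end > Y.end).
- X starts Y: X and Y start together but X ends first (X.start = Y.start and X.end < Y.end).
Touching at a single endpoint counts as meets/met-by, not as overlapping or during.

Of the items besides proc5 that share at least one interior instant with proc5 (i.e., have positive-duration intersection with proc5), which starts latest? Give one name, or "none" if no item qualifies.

Target proc5 = [Thu 13:00, Sat 00:00].
proc1 [Tue 13:00, Fri 23:00] → overlaps → candidate.
proc2 [Fri 17:00, Sun 15:00] → overlapped-by → candidate.
proc3 [Tue 03:00, Wed 10:00] → before → excluded.
proc4 [Sun 04:00, Sun 18:00] → after → excluded.
proc6 [Sat 00:00, Sun 12:00] → met-by → excluded.
proc7 [Tue 17:00, Wed 15:00] → before → excluded.
proc8 [Wed 00:00, Wed 04:00] → before → excluded.
Among candidates, latest start is Fri 17:00 → proc2.

proc2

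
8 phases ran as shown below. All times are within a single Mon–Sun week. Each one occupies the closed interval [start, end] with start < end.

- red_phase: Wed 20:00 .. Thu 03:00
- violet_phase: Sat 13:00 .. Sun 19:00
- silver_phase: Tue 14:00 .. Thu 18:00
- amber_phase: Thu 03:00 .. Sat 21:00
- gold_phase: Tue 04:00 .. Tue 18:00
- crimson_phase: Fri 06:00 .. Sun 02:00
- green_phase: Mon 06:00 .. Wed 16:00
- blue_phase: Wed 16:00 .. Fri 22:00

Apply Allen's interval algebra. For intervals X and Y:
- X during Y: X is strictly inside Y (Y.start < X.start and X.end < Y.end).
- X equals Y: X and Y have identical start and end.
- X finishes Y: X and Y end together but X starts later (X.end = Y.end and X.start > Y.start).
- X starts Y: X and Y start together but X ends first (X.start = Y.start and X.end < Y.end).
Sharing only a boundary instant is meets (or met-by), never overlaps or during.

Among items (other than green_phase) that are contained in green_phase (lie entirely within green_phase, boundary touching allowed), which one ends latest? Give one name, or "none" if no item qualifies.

Target green_phase = [Mon 06:00, Wed 16:00].
amber_phase [Thu 03:00, Sat 21:00] → after → excluded.
blue_phase [Wed 16:00, Fri 22:00] → met-by → excluded.
crimson_phase [Fri 06:00, Sun 02:00] → after → excluded.
gold_phase [Tue 04:00, Tue 18:00] → during → candidate.
red_phase [Wed 20:00, Thu 03:00] → after → excluded.
silver_phase [Tue 14:00, Thu 18:00] → overlapped-by → excluded.
violet_phase [Sat 13:00, Sun 19:00] → after → excluded.
Among candidates, latest end is Tue 18:00 → gold_phase.

gold_phase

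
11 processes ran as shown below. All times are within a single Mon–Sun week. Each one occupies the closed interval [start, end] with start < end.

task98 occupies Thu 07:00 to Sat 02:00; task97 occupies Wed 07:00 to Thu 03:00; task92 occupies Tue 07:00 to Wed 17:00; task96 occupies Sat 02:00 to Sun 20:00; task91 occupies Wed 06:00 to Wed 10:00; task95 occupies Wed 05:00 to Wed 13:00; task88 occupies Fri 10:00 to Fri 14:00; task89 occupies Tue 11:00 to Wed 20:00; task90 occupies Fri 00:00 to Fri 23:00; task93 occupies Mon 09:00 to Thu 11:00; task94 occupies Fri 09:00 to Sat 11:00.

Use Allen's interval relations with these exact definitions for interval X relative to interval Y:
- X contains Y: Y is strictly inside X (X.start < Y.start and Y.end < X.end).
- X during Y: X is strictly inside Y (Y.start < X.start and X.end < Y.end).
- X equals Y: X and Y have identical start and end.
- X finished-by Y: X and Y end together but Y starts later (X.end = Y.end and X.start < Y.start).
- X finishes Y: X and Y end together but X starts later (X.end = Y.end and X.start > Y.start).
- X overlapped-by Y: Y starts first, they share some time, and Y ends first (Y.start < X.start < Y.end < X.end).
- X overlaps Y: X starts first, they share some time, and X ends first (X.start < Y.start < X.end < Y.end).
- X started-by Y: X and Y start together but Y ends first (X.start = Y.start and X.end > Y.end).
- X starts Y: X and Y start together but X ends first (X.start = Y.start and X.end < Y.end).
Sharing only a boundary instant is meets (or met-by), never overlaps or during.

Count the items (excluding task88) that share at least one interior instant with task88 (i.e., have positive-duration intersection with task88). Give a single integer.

Target task88 = [Fri 10:00, Fri 14:00].
task89 [Tue 11:00, Wed 20:00] → before → no.
task90 [Fri 00:00, Fri 23:00] → contains → counts.
task91 [Wed 06:00, Wed 10:00] → before → no.
task92 [Tue 07:00, Wed 17:00] → before → no.
task93 [Mon 09:00, Thu 11:00] → before → no.
task94 [Fri 09:00, Sat 11:00] → contains → counts.
task95 [Wed 05:00, Wed 13:00] → before → no.
task96 [Sat 02:00, Sun 20:00] → after → no.
task97 [Wed 07:00, Thu 03:00] → before → no.
task98 [Thu 07:00, Sat 02:00] → contains → counts.
Total: 3.

3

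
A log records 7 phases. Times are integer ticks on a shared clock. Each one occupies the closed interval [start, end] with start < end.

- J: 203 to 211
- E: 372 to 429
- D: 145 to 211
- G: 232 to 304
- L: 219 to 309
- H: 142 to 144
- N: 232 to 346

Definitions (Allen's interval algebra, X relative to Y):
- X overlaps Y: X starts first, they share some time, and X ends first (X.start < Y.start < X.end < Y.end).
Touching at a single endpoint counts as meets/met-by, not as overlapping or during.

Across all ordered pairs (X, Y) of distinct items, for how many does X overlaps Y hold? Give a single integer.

1

Checking all 42 ordered pairs for relation 'overlaps'; matching pairs in alphabetical order:
(L, N): L overlaps N ✓
Count: 1.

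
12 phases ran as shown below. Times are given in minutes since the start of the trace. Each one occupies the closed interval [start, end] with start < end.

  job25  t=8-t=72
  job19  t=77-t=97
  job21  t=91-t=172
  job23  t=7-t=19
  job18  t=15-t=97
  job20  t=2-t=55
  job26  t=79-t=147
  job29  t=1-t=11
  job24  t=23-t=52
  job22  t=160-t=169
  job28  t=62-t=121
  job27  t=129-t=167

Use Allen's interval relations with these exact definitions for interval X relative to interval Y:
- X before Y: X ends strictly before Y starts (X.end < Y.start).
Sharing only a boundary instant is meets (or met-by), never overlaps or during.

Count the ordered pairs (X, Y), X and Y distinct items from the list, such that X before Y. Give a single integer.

39

Checking all 132 ordered pairs for relation 'before'; matching pairs in alphabetical order:
(job18, job22): job18 before job22 ✓
(job18, job27): job18 before job27 ✓
(job19, job22): job19 before job22 ✓
(job19, job27): job19 before job27 ✓
(job20, job19): job20 before job19 ✓
(job20, job21): job20 before job21 ✓
(job20, job22): job20 before job22 ✓
(job20, job26): job20 before job26 ✓
(job20, job27): job20 before job27 ✓
(job20, job28): job20 before job28 ✓
(job23, job19): job23 before job19 ✓
(job23, job21): job23 before job21 ✓
(job23, job22): job23 before job22 ✓
(job23, job24): job23 before job24 ✓
(job23, job26): job23 before job26 ✓
(job23, job27): job23 before job27 ✓
(job23, job28): job23 before job28 ✓
(job24, job19): job24 before job19 ✓
(job24, job21): job24 before job21 ✓
(job24, job22): job24 before job22 ✓
(job24, job26): job24 before job26 ✓
(job24, job27): job24 before job27 ✓
(job24, job28): job24 before job28 ✓
(job25, job19): job25 before job19 ✓
... plus 15 further pairs not listed.
Count: 39.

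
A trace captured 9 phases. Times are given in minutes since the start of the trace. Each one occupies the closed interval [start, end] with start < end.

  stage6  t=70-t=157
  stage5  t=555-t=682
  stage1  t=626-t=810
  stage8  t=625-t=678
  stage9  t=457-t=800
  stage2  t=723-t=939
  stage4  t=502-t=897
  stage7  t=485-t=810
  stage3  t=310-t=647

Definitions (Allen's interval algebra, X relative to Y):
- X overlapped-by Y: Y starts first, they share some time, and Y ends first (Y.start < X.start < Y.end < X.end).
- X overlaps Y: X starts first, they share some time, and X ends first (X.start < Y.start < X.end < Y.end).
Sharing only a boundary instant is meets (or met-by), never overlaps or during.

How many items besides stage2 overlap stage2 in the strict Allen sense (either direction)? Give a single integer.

4

Target stage2 = [t=723, t=939].
stage1 [t=626, t=810] → overlaps → counts.
stage3 [t=310, t=647] → before → no.
stage4 [t=502, t=897] → overlaps → counts.
stage5 [t=555, t=682] → before → no.
stage6 [t=70, t=157] → before → no.
stage7 [t=485, t=810] → overlaps → counts.
stage8 [t=625, t=678] → before → no.
stage9 [t=457, t=800] → overlaps → counts.
Total: 4.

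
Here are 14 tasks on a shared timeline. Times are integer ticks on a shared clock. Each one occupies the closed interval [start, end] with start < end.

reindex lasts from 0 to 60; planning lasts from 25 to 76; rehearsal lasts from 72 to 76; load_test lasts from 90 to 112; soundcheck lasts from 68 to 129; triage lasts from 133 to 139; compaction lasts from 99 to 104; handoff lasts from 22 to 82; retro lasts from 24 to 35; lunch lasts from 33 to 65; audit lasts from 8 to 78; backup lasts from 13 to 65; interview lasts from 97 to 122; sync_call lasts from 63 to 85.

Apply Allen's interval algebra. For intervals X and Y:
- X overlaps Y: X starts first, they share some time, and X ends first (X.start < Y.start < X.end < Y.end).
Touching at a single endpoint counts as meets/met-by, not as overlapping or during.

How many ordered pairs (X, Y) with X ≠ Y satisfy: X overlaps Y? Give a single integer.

20

Checking all 182 ordered pairs for relation 'overlaps'; matching pairs in alphabetical order:
(audit, handoff): audit overlaps handoff ✓
(audit, soundcheck): audit overlaps soundcheck ✓
(audit, sync_call): audit overlaps sync_call ✓
(backup, handoff): backup overlaps handoff ✓
(backup, planning): backup overlaps planning ✓
(backup, sync_call): backup overlaps sync_call ✓
(handoff, soundcheck): handoff overlaps soundcheck ✓
(handoff, sync_call): handoff overlaps sync_call ✓
(load_test, interview): load_test overlaps interview ✓
(lunch, sync_call): lunch overlaps sync_call ✓
(planning, soundcheck): planning overlaps soundcheck ✓
(planning, sync_call): planning overlaps sync_call ✓
(reindex, audit): reindex overlaps audit ✓
(reindex, backup): reindex overlaps backup ✓
(reindex, handoff): reindex overlaps handoff ✓
(reindex, lunch): reindex overlaps lunch ✓
(reindex, planning): reindex overlaps planning ✓
(retro, lunch): retro overlaps lunch ✓
(retro, planning): retro overlaps planning ✓
(sync_call, soundcheck): sync_call overlaps soundcheck ✓
Count: 20.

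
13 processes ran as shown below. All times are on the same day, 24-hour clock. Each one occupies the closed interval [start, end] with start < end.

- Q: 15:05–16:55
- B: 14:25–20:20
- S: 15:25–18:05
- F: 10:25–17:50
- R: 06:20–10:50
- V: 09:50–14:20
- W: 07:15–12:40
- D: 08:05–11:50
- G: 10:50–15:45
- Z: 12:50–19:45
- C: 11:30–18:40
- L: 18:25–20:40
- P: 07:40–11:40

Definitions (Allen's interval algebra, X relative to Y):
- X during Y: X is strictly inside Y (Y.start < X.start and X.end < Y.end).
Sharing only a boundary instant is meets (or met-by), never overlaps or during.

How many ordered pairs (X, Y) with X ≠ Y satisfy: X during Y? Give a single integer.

10

Checking all 156 ordered pairs for relation 'during'; matching pairs in alphabetical order:
(D, W): D during W ✓
(G, F): G during F ✓
(P, W): P during W ✓
(Q, B): Q during B ✓
(Q, C): Q during C ✓
(Q, F): Q during F ✓
(Q, Z): Q during Z ✓
(S, B): S during B ✓
(S, C): S during C ✓
(S, Z): S during Z ✓
Count: 10.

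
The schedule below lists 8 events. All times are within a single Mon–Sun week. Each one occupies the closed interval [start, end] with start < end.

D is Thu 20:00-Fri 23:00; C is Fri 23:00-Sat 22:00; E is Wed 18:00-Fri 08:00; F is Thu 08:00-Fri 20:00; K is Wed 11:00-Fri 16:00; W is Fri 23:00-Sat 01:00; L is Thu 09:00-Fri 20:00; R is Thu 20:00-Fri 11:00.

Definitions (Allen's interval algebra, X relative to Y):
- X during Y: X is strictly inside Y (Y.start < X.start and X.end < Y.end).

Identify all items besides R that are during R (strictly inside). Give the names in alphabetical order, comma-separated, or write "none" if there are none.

Target R = [Thu 20:00, Fri 11:00].
C [Fri 23:00, Sat 22:00] → after → no.
D [Thu 20:00, Fri 23:00] → started-by → no.
E [Wed 18:00, Fri 08:00] → overlaps → no.
F [Thu 08:00, Fri 20:00] → contains → no.
K [Wed 11:00, Fri 16:00] → contains → no.
L [Thu 09:00, Fri 20:00] → contains → no.
W [Fri 23:00, Sat 01:00] → after → no.
Result: none.

none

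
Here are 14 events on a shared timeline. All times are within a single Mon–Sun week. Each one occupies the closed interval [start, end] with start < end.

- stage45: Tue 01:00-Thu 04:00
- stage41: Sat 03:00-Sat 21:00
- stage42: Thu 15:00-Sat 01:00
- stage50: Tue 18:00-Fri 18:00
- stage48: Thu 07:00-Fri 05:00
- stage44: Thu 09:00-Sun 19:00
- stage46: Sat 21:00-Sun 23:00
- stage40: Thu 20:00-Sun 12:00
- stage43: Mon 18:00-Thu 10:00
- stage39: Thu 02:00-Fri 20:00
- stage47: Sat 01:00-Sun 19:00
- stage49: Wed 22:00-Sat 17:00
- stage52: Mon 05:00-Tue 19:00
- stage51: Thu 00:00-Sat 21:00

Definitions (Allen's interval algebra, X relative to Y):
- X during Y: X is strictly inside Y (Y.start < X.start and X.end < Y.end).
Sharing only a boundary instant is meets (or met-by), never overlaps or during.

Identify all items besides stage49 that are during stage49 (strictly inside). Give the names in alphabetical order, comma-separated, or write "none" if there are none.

Target stage49 = [Wed 22:00, Sat 17:00].
stage39 [Thu 02:00, Fri 20:00] → during → yes.
stage40 [Thu 20:00, Sun 12:00] → overlapped-by → no.
stage41 [Sat 03:00, Sat 21:00] → overlapped-by → no.
stage42 [Thu 15:00, Sat 01:00] → during → yes.
stage43 [Mon 18:00, Thu 10:00] → overlaps → no.
stage44 [Thu 09:00, Sun 19:00] → overlapped-by → no.
stage45 [Tue 01:00, Thu 04:00] → overlaps → no.
stage46 [Sat 21:00, Sun 23:00] → after → no.
stage47 [Sat 01:00, Sun 19:00] → overlapped-by → no.
stage48 [Thu 07:00, Fri 05:00] → during → yes.
stage50 [Tue 18:00, Fri 18:00] → overlaps → no.
stage51 [Thu 00:00, Sat 21:00] → overlapped-by → no.
stage52 [Mon 05:00, Tue 19:00] → before → no.
Result: stage39, stage42, stage48.

stage39, stage42, stage48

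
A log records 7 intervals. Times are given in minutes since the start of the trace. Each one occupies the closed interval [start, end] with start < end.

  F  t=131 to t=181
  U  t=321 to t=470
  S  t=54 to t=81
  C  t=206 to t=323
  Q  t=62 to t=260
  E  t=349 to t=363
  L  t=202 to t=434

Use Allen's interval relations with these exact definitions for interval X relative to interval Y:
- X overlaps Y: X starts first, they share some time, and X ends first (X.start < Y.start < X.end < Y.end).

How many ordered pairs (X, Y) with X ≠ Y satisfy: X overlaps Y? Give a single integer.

Checking all 42 ordered pairs for relation 'overlaps'; matching pairs in alphabetical order:
(C, U): C overlaps U ✓
(L, U): L overlaps U ✓
(Q, C): Q overlaps C ✓
(Q, L): Q overlaps L ✓
(S, Q): S overlaps Q ✓
Count: 5.

5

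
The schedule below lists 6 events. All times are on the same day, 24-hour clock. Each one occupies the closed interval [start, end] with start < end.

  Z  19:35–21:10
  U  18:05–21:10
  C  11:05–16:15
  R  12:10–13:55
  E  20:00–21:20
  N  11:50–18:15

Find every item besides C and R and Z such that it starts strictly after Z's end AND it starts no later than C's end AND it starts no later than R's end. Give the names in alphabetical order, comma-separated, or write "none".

Conditions: its start is strictly after Z's end (X.start > 21:10) AND its start is no later than C's end (X.start <= 16:15) AND its start is no later than R's end (X.start <= 13:55).
E: start 20:00 > 21:10? ✗; start 20:00 <= 16:15? ✗; start 20:00 <= 13:55? ✗ → no.
N: start 11:50 > 21:10? ✗; start 11:50 <= 16:15? ✓; start 11:50 <= 13:55? ✓ → no.
U: start 18:05 > 21:10? ✗; start 18:05 <= 16:15? ✗; start 18:05 <= 13:55? ✗ → no.
Result: none.

none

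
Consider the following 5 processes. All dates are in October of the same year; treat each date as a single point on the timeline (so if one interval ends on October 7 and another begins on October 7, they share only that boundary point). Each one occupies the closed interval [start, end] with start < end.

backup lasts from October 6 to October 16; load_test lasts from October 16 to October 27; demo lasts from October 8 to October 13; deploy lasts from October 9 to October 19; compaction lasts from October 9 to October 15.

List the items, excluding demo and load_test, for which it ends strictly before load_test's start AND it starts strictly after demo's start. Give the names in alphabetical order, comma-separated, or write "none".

Conditions: its end is strictly before load_test's start (X.end < October 16) AND its start is strictly after demo's start (X.start > October 8).
backup: end October 16 < October 16? ✗; start October 6 > October 8? ✗ → no.
compaction: end October 15 < October 16? ✓; start October 9 > October 8? ✓ → yes.
deploy: end October 19 < October 16? ✗; start October 9 > October 8? ✓ → no.
Result: compaction.

compaction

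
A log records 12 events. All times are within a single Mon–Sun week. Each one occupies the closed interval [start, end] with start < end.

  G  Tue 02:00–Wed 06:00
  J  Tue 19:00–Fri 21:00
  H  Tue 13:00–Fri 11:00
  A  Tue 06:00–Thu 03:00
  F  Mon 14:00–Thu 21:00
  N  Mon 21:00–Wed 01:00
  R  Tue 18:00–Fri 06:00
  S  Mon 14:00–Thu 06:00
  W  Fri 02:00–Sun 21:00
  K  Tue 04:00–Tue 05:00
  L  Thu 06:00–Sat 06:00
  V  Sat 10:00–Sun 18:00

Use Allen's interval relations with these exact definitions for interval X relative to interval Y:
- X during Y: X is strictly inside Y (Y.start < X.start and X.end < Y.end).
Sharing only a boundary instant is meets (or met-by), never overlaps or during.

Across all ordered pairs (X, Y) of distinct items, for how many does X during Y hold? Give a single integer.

12

Checking all 132 ordered pairs for relation 'during'; matching pairs in alphabetical order:
(A, F): A during F ✓
(A, S): A during S ✓
(G, F): G during F ✓
(G, S): G during S ✓
(K, F): K during F ✓
(K, G): K during G ✓
(K, N): K during N ✓
(K, S): K during S ✓
(N, F): N during F ✓
(N, S): N during S ✓
(R, H): R during H ✓
(V, W): V during W ✓
Count: 12.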